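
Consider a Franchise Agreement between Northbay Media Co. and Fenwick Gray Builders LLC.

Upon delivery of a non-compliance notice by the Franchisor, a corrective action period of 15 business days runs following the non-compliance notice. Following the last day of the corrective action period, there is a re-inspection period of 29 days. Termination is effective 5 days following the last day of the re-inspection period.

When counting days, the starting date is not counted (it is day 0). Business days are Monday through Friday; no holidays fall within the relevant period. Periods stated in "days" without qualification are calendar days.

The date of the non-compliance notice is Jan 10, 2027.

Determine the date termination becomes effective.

Mar 4, 2027

From Sunday, Jan 10, 2027, 15 business days (Jan 11, Jan 12, Jan 13, Jan 14, …, Jan 27, Jan 28, Jan 29, skipping weekends) brings us to Friday, Jan 29, 2027, which is the last day of the corrective action period.
Adding 29 calendar days to Jan 29, 2027 gives Feb 27, 2027, which is the last day of the re-inspection period.
The date termination becomes effective: 5 calendar days after Feb 27, 2027 is Mar 4, 2027.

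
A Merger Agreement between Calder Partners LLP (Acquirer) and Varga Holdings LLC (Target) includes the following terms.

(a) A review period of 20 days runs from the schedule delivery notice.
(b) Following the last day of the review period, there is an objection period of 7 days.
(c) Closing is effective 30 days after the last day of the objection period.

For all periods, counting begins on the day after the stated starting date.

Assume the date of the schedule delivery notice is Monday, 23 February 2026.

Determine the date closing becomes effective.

The last day of the review period: 23 February 2026 + 20 days = 15 March 2026.
Adding 7 calendar days to 15 March 2026 gives 22 March 2026, which is the last day of the objection period.
The date closing becomes effective: 30 calendar days after 22 March 2026 is 21 April 2026.

21 April 2026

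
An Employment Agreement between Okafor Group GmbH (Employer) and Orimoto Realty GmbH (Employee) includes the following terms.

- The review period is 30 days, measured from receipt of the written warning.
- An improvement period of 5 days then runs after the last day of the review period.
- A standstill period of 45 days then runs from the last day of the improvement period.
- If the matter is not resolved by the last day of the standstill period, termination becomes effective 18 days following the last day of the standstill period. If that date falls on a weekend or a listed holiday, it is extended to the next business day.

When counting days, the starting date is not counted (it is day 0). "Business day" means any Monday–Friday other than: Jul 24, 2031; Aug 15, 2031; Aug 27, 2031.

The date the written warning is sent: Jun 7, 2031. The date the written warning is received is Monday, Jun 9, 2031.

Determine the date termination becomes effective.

The last day of the review period: Jun 9, 2031 + 30 days = Jul 9, 2031.
The last day of the improvement period: 5 calendar days after Jul 9, 2031 is Jul 14, 2031.
Adding 45 calendar days to Jul 14, 2031 gives Aug 28, 2031, which is the last day of the standstill period.
The date termination becomes effective: 18 calendar days after Aug 28, 2031 is Sep 15, 2031. Sep 15, 2031 is a Monday and is not a listed holiday, so no roll-forward applies.

Sep 15, 2031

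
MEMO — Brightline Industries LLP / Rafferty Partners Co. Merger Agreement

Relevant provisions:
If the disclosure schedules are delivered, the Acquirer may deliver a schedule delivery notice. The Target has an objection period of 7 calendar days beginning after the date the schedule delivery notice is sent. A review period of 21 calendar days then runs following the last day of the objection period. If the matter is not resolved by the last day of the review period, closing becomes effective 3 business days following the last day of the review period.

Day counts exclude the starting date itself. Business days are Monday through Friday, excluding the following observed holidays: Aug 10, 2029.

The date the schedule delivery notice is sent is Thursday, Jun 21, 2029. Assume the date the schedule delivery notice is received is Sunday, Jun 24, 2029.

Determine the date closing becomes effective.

The last day of the objection period: 7 calendar days after Jun 21, 2029 is Jun 28, 2029.
Adding 21 calendar days to Jun 28, 2029 gives Jul 19, 2029, which is the last day of the review period.
The date closing becomes effective: 3 business days after Thursday, Jul 19, 2029, skipping weekends — Jul 20, Jul 23, Jul 24 — lands on Tuesday, Jul 24, 2029.

Jul 24, 2029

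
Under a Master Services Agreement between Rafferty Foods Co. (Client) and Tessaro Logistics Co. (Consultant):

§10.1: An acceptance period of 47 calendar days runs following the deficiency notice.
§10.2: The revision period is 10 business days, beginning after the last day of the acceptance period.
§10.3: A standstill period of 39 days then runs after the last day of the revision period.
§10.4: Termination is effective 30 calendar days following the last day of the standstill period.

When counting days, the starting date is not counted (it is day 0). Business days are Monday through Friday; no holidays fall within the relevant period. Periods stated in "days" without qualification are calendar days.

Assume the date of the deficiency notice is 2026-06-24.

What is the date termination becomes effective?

2026-11-01

The last day of the acceptance period: 2026-06-24 + 47 days = 2026-08-10.
The last day of the revision period: 10 business days after Monday, 2026-08-10, skipping weekends — Aug 11, Aug 12, Aug 13, Aug 14, Aug 17, Aug 18, Aug 19, Aug 20, Aug 21, Aug 24 — lands on Monday, 2026-08-24.
The last day of the standstill period: 39 calendar days after 2026-08-24 is 2026-10-02.
The date termination becomes effective: 30 calendar days after 2026-10-02 is 2026-11-01.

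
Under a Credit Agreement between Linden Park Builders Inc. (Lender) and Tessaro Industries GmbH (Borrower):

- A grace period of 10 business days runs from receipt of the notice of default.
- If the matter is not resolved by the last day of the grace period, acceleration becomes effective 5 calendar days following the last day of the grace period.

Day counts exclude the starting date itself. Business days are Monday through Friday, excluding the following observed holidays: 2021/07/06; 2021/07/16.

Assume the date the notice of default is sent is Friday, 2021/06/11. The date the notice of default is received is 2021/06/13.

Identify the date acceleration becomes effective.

2021/06/30

From Sunday, 2021/06/13, 10 business days (Jun 14, Jun 15, Jun 16, Jun 17, Jun 18, Jun 21, Jun 22, Jun 23, Jun 24, Jun 25, skipping weekends) brings us to Friday, 2021/06/25, which is the last day of the grace period.
The date acceleration becomes effective: 5 calendar days after 2021/06/25 is 2021/06/30.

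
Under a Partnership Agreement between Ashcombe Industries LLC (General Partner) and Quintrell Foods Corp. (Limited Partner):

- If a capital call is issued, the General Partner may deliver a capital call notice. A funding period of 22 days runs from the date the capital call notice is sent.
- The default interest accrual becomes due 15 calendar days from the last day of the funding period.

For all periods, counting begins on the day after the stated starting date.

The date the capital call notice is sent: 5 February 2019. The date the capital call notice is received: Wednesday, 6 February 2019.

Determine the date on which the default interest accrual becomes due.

The last day of the funding period: 22 calendar days after 5 February 2019 is 27 February 2019.
The date on which the default interest accrual becomes due: 27 February 2019 + 15 days = 14 March 2019.

14 March 2019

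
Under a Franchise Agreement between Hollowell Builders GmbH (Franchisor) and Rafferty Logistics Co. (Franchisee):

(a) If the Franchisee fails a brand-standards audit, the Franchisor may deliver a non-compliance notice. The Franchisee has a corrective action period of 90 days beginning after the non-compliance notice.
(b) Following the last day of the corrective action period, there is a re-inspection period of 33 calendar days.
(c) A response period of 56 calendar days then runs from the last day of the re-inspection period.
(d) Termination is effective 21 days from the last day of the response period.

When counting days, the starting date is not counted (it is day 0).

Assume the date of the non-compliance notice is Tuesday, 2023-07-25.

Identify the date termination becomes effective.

2024-02-10

The last day of the corrective action period: 90 calendar days after 2023-07-25 is 2023-10-23.
The last day of the re-inspection period: 2023-10-23 + 33 days = 2023-11-25.
The last day of the response period: 56 calendar days after 2023-11-25 is 2024-01-20.
Adding 21 calendar days to 2024-01-20 gives 2024-02-10, which is the date termination becomes effective.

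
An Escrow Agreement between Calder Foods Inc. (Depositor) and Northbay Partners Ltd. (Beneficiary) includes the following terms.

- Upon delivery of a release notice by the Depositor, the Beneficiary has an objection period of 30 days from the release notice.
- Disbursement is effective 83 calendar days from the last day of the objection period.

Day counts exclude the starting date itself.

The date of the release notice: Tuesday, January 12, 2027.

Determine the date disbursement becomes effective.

May 5, 2027

The last day of the objection period: 30 calendar days after January 12, 2027 is February 11, 2027.
Adding 83 calendar days to February 11, 2027 gives May 5, 2027, which is the date disbursement becomes effective.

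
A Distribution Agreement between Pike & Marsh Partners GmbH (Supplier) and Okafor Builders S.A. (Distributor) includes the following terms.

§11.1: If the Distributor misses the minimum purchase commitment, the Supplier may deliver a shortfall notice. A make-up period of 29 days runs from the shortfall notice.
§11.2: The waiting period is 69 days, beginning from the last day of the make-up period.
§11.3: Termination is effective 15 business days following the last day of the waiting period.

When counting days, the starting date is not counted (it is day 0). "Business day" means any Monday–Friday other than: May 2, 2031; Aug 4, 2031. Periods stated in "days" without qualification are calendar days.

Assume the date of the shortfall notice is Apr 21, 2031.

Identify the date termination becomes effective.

Adding 29 calendar days to Apr 21, 2031 gives May 20, 2031, which is the last day of the make-up period.
Adding 69 calendar days to May 20, 2031 gives Jul 28, 2031, which is the last day of the waiting period.
The date termination becomes effective: 15 business days after Monday, Jul 28, 2031, skipping weekends and the listed holiday on Aug 4 — Jul 29, Jul 30, Jul 31, Aug 1, …, Aug 15, Aug 18, Aug 19 — lands on Tuesday, Aug 19, 2031.

Aug 19, 2031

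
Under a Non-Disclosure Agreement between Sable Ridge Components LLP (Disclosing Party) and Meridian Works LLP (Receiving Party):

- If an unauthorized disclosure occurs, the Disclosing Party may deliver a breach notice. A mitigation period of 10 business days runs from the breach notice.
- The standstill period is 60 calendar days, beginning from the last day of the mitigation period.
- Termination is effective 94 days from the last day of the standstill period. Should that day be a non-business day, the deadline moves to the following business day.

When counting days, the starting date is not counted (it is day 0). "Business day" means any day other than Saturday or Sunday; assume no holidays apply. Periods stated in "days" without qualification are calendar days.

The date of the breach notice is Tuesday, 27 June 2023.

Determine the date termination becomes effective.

12 December 2023

The last day of the mitigation period: 10 business days after Tuesday, 27 June 2023, skipping weekends — Jun 28, Jun 29, Jun 30, Jul 3, Jul 4, Jul 5, Jul 6, Jul 7, Jul 10, Jul 11 — lands on Tuesday, 11 July 2023.
The last day of the standstill period: 11 July 2023 + 60 days = 9 September 2023.
The date termination becomes effective: 94 calendar days after 9 September 2023 is 12 December 2023. 12 December 2023 is a Tuesday, so no roll-forward applies.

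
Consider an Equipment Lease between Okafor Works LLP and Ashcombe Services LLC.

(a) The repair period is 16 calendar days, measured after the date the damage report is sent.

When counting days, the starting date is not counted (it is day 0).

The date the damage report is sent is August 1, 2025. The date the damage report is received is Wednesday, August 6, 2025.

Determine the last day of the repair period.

The last day of the repair period: 16 calendar days after August 1, 2025 is August 17, 2025.

August 17, 2025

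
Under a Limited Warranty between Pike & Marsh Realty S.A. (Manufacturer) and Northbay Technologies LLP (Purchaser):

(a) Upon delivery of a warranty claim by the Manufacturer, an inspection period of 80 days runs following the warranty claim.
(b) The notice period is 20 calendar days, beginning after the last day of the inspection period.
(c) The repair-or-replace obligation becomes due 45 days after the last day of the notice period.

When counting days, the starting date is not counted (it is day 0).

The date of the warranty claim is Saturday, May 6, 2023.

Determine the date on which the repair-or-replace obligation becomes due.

The last day of the inspection period: May 6, 2023 + 80 days = Jul 25, 2023.
The last day of the notice period: 20 calendar days after Jul 25, 2023 is Aug 14, 2023.
The date on which the repair-or-replace obligation becomes due: Aug 14, 2023 + 45 days = Sep 28, 2023.

Sep 28, 2023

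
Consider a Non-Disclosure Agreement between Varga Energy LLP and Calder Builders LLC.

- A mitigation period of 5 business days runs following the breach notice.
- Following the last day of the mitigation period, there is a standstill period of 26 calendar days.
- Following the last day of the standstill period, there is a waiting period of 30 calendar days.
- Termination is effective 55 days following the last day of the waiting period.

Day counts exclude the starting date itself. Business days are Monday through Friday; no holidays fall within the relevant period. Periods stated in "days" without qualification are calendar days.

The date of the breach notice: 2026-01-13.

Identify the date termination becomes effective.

2026-05-11

The last day of the mitigation period: counting 5 business days from Tuesday, 2026-01-13 (Jan 14, Jan 15, Jan 16, Jan 19, Jan 20, skipping weekends) reaches Tuesday, 2026-01-20.
The last day of the standstill period: 2026-01-20 + 26 days = 2026-02-15.
The last day of the waiting period: 2026-02-15 + 30 days = 2026-03-17.
The date termination becomes effective: 2026-03-17 + 55 days = 2026-05-11.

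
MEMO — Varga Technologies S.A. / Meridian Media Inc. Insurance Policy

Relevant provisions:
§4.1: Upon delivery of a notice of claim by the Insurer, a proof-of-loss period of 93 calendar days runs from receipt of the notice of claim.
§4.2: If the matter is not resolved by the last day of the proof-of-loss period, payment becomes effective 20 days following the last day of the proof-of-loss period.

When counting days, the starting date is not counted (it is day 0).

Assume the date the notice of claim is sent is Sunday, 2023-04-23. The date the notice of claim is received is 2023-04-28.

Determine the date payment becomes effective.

The last day of the proof-of-loss period: 2023-04-28 + 93 days = 2023-07-30.
Adding 20 calendar days to 2023-07-30 gives 2023-08-19, which is the date payment becomes effective.

2023-08-19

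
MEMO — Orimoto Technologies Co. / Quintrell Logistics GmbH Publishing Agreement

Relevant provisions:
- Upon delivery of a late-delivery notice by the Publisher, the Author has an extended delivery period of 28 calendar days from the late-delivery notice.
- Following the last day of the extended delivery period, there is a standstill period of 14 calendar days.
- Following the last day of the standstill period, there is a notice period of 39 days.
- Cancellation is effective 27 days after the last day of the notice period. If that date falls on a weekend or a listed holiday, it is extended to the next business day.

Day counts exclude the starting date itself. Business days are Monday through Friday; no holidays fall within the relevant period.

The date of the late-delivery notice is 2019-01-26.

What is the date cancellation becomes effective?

2019-05-14

The last day of the extended delivery period: 28 calendar days after 2019-01-26 is 2019-02-23.
Adding 14 calendar days to 2019-02-23 gives 2019-03-09, which is the last day of the standstill period.
The last day of the notice period: 39 calendar days after 2019-03-09 is 2019-04-17.
The date cancellation becomes effective: 27 calendar days after 2019-04-17 is 2019-05-14. 2019-05-14 is a Tuesday, so no roll-forward applies.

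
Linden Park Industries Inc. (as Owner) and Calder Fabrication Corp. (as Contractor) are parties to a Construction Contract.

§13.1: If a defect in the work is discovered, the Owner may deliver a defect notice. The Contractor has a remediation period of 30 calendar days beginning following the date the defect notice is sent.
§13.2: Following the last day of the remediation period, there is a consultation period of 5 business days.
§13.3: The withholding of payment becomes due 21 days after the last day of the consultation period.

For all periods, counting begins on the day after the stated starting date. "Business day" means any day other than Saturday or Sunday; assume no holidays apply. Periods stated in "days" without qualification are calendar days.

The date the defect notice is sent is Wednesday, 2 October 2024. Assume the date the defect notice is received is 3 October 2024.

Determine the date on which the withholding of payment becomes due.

29 November 2024

The last day of the remediation period: 2 October 2024 + 30 days = 1 November 2024.
From Friday, 1 November 2024, 5 business days (Nov 4, Nov 5, Nov 6, Nov 7, Nov 8, skipping weekends) brings us to Friday, 8 November 2024, which is the last day of the consultation period.
The date on which the withholding of payment becomes due: 21 calendar days after 8 November 2024 is 29 November 2024.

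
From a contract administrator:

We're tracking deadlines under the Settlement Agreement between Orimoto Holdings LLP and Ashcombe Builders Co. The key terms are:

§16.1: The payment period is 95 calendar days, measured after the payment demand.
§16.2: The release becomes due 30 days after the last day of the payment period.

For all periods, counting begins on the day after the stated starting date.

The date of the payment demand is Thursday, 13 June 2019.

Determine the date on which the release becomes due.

The last day of the payment period: 13 June 2019 + 95 days = 16 September 2019.
Adding 30 calendar days to 16 September 2019 gives 16 October 2019, which is the date on which the release becomes due.

16 October 2019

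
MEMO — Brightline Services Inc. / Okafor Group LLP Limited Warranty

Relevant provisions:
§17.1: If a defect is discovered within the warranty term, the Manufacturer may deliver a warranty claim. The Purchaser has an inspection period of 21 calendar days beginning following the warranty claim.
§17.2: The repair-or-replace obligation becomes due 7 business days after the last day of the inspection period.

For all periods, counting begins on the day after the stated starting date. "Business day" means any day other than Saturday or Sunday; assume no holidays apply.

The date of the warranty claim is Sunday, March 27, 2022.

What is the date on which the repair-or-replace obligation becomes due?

Adding 21 calendar days to March 27, 2022 gives April 17, 2022, which is the last day of the inspection period.
The date on which the repair-or-replace obligation becomes due: counting 7 business days from Sunday, April 17, 2022 (Apr 18, Apr 19, Apr 20, Apr 21, Apr 22, Apr 25, Apr 26, skipping weekends) reaches Tuesday, April 26, 2022.

April 26, 2022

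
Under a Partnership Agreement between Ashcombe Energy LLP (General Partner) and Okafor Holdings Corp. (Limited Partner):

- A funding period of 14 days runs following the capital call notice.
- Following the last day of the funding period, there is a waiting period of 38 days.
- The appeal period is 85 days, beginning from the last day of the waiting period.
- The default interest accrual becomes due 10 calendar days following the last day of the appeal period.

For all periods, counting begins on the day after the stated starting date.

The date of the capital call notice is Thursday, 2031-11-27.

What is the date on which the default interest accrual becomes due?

Adding 14 calendar days to 2031-11-27 gives 2031-12-11, which is the last day of the funding period.
Adding 38 calendar days to 2031-12-11 gives 2032-01-18, which is the last day of the waiting period.
The last day of the appeal period: 85 calendar days after 2032-01-18 is 2032-04-12.
Adding 10 calendar days to 2032-04-12 gives 2032-04-22, which is the date on which the default interest accrual becomes due.

2032-04-22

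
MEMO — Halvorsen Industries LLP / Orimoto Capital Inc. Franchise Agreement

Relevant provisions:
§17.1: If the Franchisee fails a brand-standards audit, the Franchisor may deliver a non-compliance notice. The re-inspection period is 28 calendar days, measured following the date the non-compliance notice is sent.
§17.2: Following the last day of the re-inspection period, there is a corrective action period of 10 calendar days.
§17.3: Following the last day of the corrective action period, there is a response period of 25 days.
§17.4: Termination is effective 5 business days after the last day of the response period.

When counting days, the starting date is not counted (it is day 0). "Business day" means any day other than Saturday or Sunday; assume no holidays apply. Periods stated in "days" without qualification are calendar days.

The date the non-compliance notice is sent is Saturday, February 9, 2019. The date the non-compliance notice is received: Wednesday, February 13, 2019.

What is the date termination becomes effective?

Adding 28 calendar days to February 9, 2019 gives March 9, 2019, which is the last day of the re-inspection period.
The last day of the corrective action period: March 9, 2019 + 10 days = March 19, 2019.
The last day of the response period: March 19, 2019 + 25 days = April 13, 2019.
From Saturday, April 13, 2019, 5 business days (Apr 15, Apr 16, Apr 17, Apr 18, Apr 19, skipping weekends) brings us to Friday, April 19, 2019, which is the date termination becomes effective.

April 19, 2019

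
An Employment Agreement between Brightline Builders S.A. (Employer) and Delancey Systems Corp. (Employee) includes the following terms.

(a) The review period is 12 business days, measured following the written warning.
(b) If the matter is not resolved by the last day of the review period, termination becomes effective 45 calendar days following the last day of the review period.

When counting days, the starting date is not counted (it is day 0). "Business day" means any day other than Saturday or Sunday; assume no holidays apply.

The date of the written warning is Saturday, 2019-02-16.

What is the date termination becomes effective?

The last day of the review period: 12 business days after Saturday, 2019-02-16, skipping weekends — Feb 18, Feb 19, Feb 20, Feb 21, …, Mar 1, Mar 4, Mar 5 — lands on Tuesday, 2019-03-05.
Adding 45 calendar days to 2019-03-05 gives 2019-04-19, which is the date termination becomes effective.

2019-04-19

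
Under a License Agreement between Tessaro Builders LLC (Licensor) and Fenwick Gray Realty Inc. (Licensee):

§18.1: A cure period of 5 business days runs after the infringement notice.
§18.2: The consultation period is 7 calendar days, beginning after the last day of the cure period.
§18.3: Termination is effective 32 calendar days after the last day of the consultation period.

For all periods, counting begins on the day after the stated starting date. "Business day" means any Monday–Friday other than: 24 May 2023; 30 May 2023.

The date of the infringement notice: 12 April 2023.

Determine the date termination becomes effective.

28 May 2023

The last day of the cure period: 5 business days after Wednesday, 12 April 2023, skipping weekends — Apr 13, Apr 14, Apr 17, Apr 18, Apr 19 — lands on Wednesday, 19 April 2023.
Adding 7 calendar days to 19 April 2023 gives 26 April 2023, which is the last day of the consultation period.
The date termination becomes effective: 32 calendar days after 26 April 2023 is 28 May 2023.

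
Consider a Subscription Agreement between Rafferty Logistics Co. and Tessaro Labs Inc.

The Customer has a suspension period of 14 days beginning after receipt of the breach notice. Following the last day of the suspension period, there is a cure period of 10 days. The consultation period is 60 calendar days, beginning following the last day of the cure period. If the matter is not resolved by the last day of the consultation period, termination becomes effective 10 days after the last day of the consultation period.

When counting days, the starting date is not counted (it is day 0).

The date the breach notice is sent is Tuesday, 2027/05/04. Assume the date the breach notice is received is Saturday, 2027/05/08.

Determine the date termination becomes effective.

The last day of the suspension period: 14 calendar days after 2027/05/08 is 2027/05/22.
The last day of the cure period: 10 calendar days after 2027/05/22 is 2027/06/01.
Adding 60 calendar days to 2027/06/01 gives 2027/07/31, which is the last day of the consultation period.
The date termination becomes effective: 2027/07/31 + 10 days = 2027/08/10.

2027/08/10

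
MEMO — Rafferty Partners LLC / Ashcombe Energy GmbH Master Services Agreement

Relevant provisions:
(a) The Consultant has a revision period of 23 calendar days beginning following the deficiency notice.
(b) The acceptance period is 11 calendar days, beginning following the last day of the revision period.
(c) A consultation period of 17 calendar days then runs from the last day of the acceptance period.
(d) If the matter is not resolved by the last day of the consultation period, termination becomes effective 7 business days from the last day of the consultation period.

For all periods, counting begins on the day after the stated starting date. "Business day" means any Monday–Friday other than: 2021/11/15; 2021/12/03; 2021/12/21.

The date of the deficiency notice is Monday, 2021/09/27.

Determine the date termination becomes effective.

2021/11/26

Adding 23 calendar days to 2021/09/27 gives 2021/10/20, which is the last day of the revision period.
The last day of the acceptance period: 11 calendar days after 2021/10/20 is 2021/10/31.
Adding 17 calendar days to 2021/10/31 gives 2021/11/17, which is the last day of the consultation period.
The date termination becomes effective: 7 business days after Wednesday, 2021/11/17, skipping weekends — Nov 18, Nov 19, Nov 22, Nov 23, Nov 24, Nov 25, Nov 26 — lands on Friday, 2021/11/26.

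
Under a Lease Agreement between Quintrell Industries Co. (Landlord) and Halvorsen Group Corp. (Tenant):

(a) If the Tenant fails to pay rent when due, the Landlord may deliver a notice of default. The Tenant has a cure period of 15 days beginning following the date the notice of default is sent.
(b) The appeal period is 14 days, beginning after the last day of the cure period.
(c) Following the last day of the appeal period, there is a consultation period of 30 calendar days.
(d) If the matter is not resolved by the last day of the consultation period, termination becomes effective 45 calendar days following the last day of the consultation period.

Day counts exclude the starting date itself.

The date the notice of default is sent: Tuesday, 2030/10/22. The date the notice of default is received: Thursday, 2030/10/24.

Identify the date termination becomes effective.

2031/02/03

The last day of the cure period: 2030/10/22 + 15 days = 2030/11/06.
The last day of the appeal period: 2030/11/06 + 14 days = 2030/11/20.
Adding 30 calendar days to 2030/11/20 gives 2030/12/20, which is the last day of the consultation period.
Adding 45 calendar days to 2030/12/20 gives 2031/02/03, which is the date termination becomes effective.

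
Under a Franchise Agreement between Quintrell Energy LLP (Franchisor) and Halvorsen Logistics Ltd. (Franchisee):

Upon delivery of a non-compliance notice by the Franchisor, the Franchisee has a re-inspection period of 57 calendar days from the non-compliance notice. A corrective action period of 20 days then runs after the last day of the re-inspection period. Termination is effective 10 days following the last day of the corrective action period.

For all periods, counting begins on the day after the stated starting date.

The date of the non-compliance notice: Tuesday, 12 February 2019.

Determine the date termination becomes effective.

Adding 57 calendar days to 12 February 2019 gives 10 April 2019, which is the last day of the re-inspection period.
The last day of the corrective action period: 20 calendar days after 10 April 2019 is 30 April 2019.
The date termination becomes effective: 10 calendar days after 30 April 2019 is 10 May 2019.

10 May 2019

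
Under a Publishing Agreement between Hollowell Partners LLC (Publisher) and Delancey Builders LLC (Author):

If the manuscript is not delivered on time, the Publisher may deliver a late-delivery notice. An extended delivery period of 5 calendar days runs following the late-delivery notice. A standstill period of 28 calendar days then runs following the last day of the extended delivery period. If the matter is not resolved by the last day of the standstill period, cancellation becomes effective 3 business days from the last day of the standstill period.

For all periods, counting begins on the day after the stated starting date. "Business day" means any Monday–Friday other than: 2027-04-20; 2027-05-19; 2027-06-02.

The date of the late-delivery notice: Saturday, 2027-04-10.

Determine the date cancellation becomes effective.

The last day of the extended delivery period: 5 calendar days after 2027-04-10 is 2027-04-15.
Adding 28 calendar days to 2027-04-15 gives 2027-05-13, which is the last day of the standstill period.
From Thursday, 2027-05-13, 3 business days (May 14, May 17, May 18, skipping weekends) brings us to Tuesday, 2027-05-18, which is the date cancellation becomes effective.

2027-05-18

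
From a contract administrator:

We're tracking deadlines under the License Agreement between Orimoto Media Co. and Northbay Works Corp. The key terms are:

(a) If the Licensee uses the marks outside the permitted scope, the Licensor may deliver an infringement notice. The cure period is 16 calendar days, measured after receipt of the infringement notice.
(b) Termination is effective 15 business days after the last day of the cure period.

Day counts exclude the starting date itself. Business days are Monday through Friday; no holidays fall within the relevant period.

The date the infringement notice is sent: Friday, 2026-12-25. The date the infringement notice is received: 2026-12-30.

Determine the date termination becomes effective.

Adding 16 calendar days to 2026-12-30 gives 2027-01-15, which is the last day of the cure period.
From Friday, 2027-01-15, 15 business days (Jan 18, Jan 19, Jan 20, Jan 21, …, Feb 3, Feb 4, Feb 5, skipping weekends) brings us to Friday, 2027-02-05, which is the date termination becomes effective.

2027-02-05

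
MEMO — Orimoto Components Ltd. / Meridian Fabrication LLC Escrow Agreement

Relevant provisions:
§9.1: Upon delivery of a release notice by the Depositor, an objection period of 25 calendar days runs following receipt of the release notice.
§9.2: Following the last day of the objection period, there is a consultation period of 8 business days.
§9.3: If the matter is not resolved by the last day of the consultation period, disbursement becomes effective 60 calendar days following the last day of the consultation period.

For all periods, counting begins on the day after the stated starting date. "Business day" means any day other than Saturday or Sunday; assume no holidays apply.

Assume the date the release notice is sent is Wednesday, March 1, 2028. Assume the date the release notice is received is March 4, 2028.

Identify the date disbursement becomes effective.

June 9, 2028

Adding 25 calendar days to March 4, 2028 gives March 29, 2028, which is the last day of the objection period.
The last day of the consultation period: 8 business days after Wednesday, March 29, 2028, skipping weekends — Mar 30, Mar 31, Apr 3, Apr 4, Apr 5, Apr 6, Apr 7, Apr 10 — lands on Monday, April 10, 2028.
The date disbursement becomes effective: 60 calendar days after April 10, 2028 is June 9, 2028.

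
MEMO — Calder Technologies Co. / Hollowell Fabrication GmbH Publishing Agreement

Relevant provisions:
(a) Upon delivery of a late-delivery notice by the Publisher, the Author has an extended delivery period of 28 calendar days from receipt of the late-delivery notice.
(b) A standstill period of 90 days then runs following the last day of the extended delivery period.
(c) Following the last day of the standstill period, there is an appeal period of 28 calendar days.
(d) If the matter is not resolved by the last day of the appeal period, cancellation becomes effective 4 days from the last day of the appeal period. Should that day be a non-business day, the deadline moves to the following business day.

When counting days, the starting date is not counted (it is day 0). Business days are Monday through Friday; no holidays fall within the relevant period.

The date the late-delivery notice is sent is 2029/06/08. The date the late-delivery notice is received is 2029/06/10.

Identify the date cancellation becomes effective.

2029/11/07

The last day of the extended delivery period: 2029/06/10 + 28 days = 2029/07/08.
The last day of the standstill period: 2029/07/08 + 90 days = 2029/10/06.
The last day of the appeal period: 2029/10/06 + 28 days = 2029/11/03.
The date cancellation becomes effective: 4 calendar days after 2029/11/03 is 2029/11/07. 2029/11/07 is a Wednesday, so no roll-forward applies.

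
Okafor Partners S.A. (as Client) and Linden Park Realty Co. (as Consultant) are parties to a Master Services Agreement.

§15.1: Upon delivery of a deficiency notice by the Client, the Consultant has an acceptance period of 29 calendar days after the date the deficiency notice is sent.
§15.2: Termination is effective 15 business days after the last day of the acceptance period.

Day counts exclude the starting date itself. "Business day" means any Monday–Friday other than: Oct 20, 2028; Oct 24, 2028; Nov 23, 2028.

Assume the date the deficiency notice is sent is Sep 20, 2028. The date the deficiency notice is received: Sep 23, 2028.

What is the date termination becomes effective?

Nov 13, 2028

Adding 29 calendar days to Sep 20, 2028 gives Oct 19, 2028, which is the last day of the acceptance period.
The date termination becomes effective: 15 business days after Thursday, Oct 19, 2028, skipping weekends and the listed holidays on Oct 20, Oct 24 — Oct 23, Oct 25, Oct 26, Oct 27, …, Nov 9, Nov 10, Nov 13 — lands on Monday, Nov 13, 2028.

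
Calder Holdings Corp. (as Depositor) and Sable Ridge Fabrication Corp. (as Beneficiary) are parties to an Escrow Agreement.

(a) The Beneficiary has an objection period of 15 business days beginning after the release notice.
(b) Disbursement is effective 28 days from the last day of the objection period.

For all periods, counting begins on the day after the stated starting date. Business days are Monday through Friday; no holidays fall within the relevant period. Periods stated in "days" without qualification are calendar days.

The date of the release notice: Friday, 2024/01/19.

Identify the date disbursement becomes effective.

2024/03/08

The last day of the objection period: counting 15 business days from Friday, 2024/01/19 (Jan 22, Jan 23, Jan 24, Jan 25, …, Feb 7, Feb 8, Feb 9, skipping weekends) reaches Friday, 2024/02/09.
The date disbursement becomes effective: 2024/02/09 + 28 days = 2024/03/08.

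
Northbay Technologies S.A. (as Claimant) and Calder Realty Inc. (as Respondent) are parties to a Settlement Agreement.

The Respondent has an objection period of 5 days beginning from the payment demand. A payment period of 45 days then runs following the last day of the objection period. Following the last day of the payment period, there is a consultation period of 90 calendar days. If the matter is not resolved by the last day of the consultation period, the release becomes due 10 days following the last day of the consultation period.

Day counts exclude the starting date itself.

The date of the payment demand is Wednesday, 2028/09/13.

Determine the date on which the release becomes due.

2029/02/10

Adding 5 calendar days to 2028/09/13 gives 2028/09/18, which is the last day of the objection period.
The last day of the payment period: 2028/09/18 + 45 days = 2028/11/02.
The last day of the consultation period: 2028/11/02 + 90 days = 2029/01/31.
The date on which the release becomes due: 2029/01/31 + 10 days = 2029/02/10.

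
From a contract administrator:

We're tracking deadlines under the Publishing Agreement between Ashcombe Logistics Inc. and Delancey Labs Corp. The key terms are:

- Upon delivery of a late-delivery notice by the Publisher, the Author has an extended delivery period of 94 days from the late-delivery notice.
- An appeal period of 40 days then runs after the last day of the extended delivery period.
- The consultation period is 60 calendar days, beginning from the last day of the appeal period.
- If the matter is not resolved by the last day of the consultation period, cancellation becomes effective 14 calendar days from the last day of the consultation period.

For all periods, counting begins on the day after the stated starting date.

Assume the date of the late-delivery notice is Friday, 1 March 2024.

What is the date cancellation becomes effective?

The last day of the extended delivery period: 94 calendar days after 1 March 2024 is 3 June 2024.
The last day of the appeal period: 3 June 2024 + 40 days = 13 July 2024.
The last day of the consultation period: 60 calendar days after 13 July 2024 is 11 September 2024.
Adding 14 calendar days to 11 September 2024 gives 25 September 2024, which is the date cancellation becomes effective.

25 September 2024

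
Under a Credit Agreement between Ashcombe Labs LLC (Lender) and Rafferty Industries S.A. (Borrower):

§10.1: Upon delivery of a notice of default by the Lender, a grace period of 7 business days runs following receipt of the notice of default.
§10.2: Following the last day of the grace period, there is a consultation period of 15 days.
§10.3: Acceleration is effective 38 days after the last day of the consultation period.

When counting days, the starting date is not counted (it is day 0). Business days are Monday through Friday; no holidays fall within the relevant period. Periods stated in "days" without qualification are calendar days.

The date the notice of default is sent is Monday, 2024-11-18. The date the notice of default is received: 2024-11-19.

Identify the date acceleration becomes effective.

The last day of the grace period: counting 7 business days from Tuesday, 2024-11-19 (Nov 20, Nov 21, Nov 22, Nov 25, Nov 26, Nov 27, Nov 28, skipping weekends) reaches Thursday, 2024-11-28.
The last day of the consultation period: 15 calendar days after 2024-11-28 is 2024-12-13.
The date acceleration becomes effective: 38 calendar days after 2024-12-13 is 2025-01-20.

2025-01-20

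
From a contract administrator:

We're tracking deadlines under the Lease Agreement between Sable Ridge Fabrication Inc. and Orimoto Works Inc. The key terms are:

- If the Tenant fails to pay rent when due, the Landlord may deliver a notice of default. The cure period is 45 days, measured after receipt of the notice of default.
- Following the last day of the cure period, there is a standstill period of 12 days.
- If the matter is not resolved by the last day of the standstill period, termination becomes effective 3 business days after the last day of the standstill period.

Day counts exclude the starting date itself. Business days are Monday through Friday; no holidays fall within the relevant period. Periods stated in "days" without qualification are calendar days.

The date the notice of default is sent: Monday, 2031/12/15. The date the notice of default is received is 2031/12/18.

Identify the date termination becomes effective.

The last day of the cure period: 45 calendar days after 2031/12/18 is 2032/02/01.
The last day of the standstill period: 2032/02/01 + 12 days = 2032/02/13.
The date termination becomes effective: counting 3 business days from Friday, 2032/02/13 (Feb 16, Feb 17, Feb 18, skipping weekends) reaches Wednesday, 2032/02/18.

2032/02/18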